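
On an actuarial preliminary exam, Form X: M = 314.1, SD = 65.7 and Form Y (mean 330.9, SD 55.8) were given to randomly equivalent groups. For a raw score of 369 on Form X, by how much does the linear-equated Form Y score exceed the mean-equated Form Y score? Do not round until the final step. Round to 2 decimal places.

Mean-equated: 369 + (330.9 − 314.1) = 385.80
Linear-equated: (55.8/65.7)(369 − 314.1) + 330.9 = 377.527
Difference = 377.527 − 385.80 = -8.27

-8.27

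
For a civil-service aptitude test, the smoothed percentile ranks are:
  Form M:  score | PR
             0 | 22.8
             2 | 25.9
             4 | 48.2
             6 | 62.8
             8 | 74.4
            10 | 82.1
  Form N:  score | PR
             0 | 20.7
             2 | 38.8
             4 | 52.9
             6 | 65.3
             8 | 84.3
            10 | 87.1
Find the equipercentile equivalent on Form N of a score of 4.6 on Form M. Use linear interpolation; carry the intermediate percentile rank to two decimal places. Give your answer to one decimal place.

4.0

PR of 4.6 on Form M: 48.2 + (4.6 − 4)/(6 − 4) × (62.8 − 48.2) = 52.58
On Form N, PR 52.58 falls between score 2 (PR 38.8) and 4 (PR 52.9).
Interpolate: 2 + (52.58 − 38.8)/(52.9 − 38.8) × (4 − 2) = 4.0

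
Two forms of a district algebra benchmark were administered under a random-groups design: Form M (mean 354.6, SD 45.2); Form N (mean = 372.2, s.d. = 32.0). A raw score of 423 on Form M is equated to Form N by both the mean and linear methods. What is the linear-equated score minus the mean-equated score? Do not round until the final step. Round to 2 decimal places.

-19.98

Mean-equated: 423 + (372.2 − 354.6) = 440.60
Linear-equated: (32.0/45.2)(423 − 354.6) + 372.2 = 420.625
Difference = 420.625 − 440.60 = -19.98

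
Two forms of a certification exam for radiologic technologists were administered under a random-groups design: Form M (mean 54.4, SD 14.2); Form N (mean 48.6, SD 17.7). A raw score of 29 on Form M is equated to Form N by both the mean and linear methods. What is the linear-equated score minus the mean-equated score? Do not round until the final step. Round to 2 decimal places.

Mean-equated: 29 + (48.6 − 54.4) = 23.20
Linear-equated: (17.7/14.2)(29 − 54.4) + 48.6 = 16.939
Difference = 16.939 − 23.20 = -6.26

-6.26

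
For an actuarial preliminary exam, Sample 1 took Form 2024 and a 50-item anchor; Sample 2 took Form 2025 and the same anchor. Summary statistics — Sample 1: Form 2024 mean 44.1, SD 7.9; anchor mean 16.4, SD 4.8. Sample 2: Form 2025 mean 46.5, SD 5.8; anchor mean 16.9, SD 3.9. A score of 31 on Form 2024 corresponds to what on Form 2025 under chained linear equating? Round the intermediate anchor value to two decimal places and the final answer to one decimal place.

Form 2024 → anchor (Sample 1): v = (4.8/7.9)(31 − 44.1) + 16.4 = 8.44
anchor → Form 2025 (Sample 2): y = (5.8/3.9)(8.44 − 16.9) + 46.5 = 33.9

33.9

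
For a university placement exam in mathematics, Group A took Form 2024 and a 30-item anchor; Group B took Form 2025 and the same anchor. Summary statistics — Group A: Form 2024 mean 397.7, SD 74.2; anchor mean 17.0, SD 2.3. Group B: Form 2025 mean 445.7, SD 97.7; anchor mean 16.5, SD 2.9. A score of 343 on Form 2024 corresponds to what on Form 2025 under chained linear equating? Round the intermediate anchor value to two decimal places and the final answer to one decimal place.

405.3

Form 2024 → anchor (Group A): v = (2.3/74.2)(343 − 397.7) + 17.0 = 15.30
anchor → Form 2025 (Group B): y = (97.7/2.9)(15.30 − 16.5) + 445.7 = 405.3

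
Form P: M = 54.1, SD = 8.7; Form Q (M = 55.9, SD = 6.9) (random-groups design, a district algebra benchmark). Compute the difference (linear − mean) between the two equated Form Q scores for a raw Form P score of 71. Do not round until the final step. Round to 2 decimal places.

Mean-equated: 71 + (55.9 − 54.1) = 72.80
Linear-equated: (6.9/8.7)(71 − 54.1) + 55.9 = 69.303
Difference = 69.303 − 72.80 = -3.50

-3.50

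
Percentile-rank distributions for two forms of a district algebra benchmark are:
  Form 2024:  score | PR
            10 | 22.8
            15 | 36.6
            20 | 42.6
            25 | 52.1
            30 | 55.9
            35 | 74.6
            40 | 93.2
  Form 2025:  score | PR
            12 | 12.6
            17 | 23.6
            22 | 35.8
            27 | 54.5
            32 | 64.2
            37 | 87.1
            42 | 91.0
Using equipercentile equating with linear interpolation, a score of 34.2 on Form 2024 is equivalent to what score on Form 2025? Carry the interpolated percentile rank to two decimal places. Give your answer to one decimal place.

PR of 34.2 on Form 2024: 55.9 + (34.2 − 30)/(35 − 30) × (74.6 − 55.9) = 71.61
On Form 2025, PR 71.61 falls between score 32 (PR 64.2) and 37 (PR 87.1).
Interpolate: 32 + (71.61 − 64.2)/(87.1 − 64.2) × (37 − 32) = 33.6

33.6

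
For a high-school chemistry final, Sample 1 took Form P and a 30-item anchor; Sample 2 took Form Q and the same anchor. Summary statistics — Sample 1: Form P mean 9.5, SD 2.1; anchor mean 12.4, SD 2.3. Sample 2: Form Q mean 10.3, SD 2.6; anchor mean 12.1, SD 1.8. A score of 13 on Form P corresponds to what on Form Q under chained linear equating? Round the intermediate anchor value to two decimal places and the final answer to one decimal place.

Form P → anchor (Sample 1): v = (2.3/2.1)(13 − 9.5) + 12.4 = 16.23
anchor → Form Q (Sample 2): y = (2.6/1.8)(16.23 − 12.1) + 10.3 = 16.3

16.3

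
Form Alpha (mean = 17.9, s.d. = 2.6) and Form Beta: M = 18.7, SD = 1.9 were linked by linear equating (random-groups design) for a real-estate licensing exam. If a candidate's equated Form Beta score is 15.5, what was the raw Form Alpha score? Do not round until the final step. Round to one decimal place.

13.5

Invert y = (SD_Y/SD_X)(x − M_X) + M_Y:
x = (SD_X/SD_Y)(y − M_Y) + M_X = (2.6/1.9)(15.5 − 18.7) + 17.9
x = 1.368421 × -3.200 + 17.9 = 13.5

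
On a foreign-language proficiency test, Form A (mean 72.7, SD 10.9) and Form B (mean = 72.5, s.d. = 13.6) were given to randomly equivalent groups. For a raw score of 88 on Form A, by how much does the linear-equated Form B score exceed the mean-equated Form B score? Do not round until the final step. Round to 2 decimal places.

Mean-equated: 88 + (72.5 − 72.7) = 87.80
Linear-equated: (13.6/10.9)(88 − 72.7) + 72.5 = 91.590
Difference = 91.590 − 87.80 = 3.79

3.79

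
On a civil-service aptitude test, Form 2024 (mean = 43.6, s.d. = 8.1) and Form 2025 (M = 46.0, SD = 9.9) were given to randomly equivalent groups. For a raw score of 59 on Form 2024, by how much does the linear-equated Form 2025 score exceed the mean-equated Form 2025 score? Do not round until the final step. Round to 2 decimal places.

Mean-equated: 59 + (46.0 − 43.6) = 61.40
Linear-equated: (9.9/8.1)(59 − 43.6) + 46.0 = 64.822
Difference = 64.822 − 61.40 = 3.42

3.42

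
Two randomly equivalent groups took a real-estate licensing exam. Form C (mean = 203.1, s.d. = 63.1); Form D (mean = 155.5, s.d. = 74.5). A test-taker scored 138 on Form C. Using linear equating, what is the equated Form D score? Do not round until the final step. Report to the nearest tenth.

78.6

Linear equating: y = (SD_Y/SD_X)(x − M_X) + M_Y
y = (74.5/63.1)(138 − 203.1) + 155.5
y = 1.180666 × -65.1 + 155.5 = -76.8613 + 155.5 = 78.6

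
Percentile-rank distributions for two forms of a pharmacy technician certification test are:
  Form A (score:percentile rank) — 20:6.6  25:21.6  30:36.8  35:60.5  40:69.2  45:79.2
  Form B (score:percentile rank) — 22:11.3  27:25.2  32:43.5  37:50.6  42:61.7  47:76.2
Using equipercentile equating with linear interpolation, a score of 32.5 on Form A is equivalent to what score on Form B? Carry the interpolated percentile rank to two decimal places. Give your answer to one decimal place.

35.6

PR of 32.5 on Form A: 36.8 + (32.5 − 30)/(35 − 30) × (60.5 − 36.8) = 48.65
On Form B, PR 48.65 falls between score 32 (PR 43.5) and 37 (PR 50.6).
Interpolate: 32 + (48.65 − 43.5)/(50.6 − 43.5) × (37 − 32) = 35.6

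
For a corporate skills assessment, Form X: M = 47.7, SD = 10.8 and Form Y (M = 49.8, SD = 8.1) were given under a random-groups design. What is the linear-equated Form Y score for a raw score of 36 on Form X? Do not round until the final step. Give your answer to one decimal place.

Linear equating: y = (SD_Y/SD_X)(x − M_X) + M_Y
y = (8.1/10.8)(36 − 47.7) + 49.8
y = 0.750000 × -11.7 + 49.8 = -8.7750 + 49.8 = 41.0

41.0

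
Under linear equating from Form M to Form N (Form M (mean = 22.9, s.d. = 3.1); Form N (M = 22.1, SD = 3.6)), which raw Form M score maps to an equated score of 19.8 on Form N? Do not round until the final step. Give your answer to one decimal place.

20.9

Invert y = (SD_Y/SD_X)(x − M_X) + M_Y:
x = (SD_X/SD_Y)(y − M_Y) + M_X = (3.1/3.6)(19.8 − 22.1) + 22.9
x = 0.861111 × -2.300 + 22.9 = 20.9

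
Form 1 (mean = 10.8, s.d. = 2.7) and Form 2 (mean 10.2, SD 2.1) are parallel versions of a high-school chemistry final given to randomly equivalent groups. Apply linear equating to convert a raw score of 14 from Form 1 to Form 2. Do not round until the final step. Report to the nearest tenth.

Linear equating: y = (SD_Y/SD_X)(x − M_X) + M_Y
y = (2.1/2.7)(14 − 10.8) + 10.2
y = 0.777778 × 3.2 + 10.2 = 2.4889 + 10.2 = 12.7

12.7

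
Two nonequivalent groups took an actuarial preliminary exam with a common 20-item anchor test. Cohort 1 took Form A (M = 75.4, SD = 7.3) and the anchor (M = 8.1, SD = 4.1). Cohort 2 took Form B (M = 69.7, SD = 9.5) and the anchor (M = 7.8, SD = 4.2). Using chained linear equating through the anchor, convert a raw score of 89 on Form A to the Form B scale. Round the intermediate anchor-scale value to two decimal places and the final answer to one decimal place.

Form A → anchor (Cohort 1): v = (4.1/7.3)(89 − 75.4) + 8.1 = 15.74
anchor → Form B (Cohort 2): y = (9.5/4.2)(15.74 − 7.8) + 69.7 = 87.7

87.7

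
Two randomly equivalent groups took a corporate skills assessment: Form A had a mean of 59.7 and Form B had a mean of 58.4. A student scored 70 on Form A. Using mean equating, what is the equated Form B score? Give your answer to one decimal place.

68.7

Mean equating: y = x + (M_Y − M_X) = 70 + (58.4 − 59.7) = 68.7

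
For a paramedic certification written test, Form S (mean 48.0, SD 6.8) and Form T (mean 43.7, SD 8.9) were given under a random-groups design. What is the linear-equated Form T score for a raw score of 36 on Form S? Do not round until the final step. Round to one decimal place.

28.0

Linear equating: y = (SD_Y/SD_X)(x − M_X) + M_Y
y = (8.9/6.8)(36 − 48.0) + 43.7
y = 1.308824 × -12.0 + 43.7 = -15.7059 + 43.7 = 28.0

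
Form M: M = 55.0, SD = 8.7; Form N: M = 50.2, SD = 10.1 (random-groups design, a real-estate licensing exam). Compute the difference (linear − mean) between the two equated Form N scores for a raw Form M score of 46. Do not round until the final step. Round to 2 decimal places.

-1.45

Mean-equated: 46 + (50.2 − 55.0) = 41.20
Linear-equated: (10.1/8.7)(46 − 55.0) + 50.2 = 39.752
Difference = 39.752 − 41.20 = -1.45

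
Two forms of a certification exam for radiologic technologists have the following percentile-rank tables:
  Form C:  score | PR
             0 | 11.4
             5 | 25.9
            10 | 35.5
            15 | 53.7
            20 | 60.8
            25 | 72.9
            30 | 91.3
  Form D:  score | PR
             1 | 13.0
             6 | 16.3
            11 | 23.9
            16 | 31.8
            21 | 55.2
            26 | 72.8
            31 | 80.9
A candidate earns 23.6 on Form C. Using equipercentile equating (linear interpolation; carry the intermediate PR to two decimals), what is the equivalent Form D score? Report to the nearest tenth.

25.1

PR of 23.6 on Form C: 60.8 + (23.6 − 20)/(25 − 20) × (72.9 − 60.8) = 69.51
On Form D, PR 69.51 falls between score 21 (PR 55.2) and 26 (PR 72.8).
Interpolate: 21 + (69.51 − 55.2)/(72.8 − 55.2) × (26 − 21) = 25.1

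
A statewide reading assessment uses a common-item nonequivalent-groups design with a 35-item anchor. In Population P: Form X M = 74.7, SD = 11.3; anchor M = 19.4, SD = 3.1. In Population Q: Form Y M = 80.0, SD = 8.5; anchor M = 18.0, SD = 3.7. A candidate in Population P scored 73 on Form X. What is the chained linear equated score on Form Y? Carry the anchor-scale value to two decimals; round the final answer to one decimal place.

Form X → anchor (Population P): v = (3.1/11.3)(73 − 74.7) + 19.4 = 18.93
anchor → Form Y (Population Q): y = (8.5/3.7)(18.93 − 18.0) + 80.0 = 82.1

82.1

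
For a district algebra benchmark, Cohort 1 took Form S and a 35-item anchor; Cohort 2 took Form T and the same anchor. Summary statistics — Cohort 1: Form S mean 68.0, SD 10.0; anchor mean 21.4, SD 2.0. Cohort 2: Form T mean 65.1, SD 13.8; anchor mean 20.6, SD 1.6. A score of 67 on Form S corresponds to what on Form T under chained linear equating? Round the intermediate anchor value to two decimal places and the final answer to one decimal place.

Form S → anchor (Cohort 1): v = (2.0/10.0)(67 − 68.0) + 21.4 = 21.20
anchor → Form T (Cohort 2): y = (13.8/1.6)(21.20 − 20.6) + 65.1 = 70.3

70.3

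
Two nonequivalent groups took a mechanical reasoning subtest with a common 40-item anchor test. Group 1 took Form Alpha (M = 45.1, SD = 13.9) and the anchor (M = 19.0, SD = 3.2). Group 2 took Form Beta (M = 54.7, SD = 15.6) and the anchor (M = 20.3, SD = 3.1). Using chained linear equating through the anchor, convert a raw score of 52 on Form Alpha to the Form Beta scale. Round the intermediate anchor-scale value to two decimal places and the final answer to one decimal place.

Form Alpha → anchor (Group 1): v = (3.2/13.9)(52 − 45.1) + 19.0 = 20.59
anchor → Form Beta (Group 2): y = (15.6/3.1)(20.59 − 20.3) + 54.7 = 56.2

56.2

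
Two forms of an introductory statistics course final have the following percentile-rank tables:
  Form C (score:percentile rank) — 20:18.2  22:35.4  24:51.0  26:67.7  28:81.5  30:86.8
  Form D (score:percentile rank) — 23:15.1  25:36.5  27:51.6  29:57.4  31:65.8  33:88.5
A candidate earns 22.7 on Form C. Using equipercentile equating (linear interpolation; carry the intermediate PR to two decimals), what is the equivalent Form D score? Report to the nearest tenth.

25.6

PR of 22.7 on Form C: 35.4 + (22.7 − 22)/(24 − 22) × (51.0 − 35.4) = 40.86
On Form D, PR 40.86 falls between score 25 (PR 36.5) and 27 (PR 51.6).
Interpolate: 25 + (40.86 − 36.5)/(51.6 − 36.5) × (27 − 25) = 25.6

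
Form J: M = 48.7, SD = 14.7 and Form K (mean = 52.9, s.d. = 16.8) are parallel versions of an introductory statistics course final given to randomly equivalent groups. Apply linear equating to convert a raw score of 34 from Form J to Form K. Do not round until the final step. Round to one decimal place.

36.1

Linear equating: y = (SD_Y/SD_X)(x − M_X) + M_Y
y = (16.8/14.7)(34 − 48.7) + 52.9
y = 1.142857 × -14.7 + 52.9 = -16.8000 + 52.9 = 36.1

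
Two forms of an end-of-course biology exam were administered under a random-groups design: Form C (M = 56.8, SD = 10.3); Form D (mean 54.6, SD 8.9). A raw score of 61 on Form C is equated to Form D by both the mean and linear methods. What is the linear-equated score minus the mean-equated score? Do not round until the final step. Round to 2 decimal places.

-0.57

Mean-equated: 61 + (54.6 − 56.8) = 58.80
Linear-equated: (8.9/10.3)(61 − 56.8) + 54.6 = 58.229
Difference = 58.229 − 58.80 = -0.57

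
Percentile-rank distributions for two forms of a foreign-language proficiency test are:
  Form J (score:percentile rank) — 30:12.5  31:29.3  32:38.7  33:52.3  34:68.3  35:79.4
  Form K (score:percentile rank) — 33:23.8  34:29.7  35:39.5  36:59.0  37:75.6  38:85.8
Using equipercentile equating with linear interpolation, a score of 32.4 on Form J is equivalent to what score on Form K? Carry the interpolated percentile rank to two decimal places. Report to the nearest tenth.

PR of 32.4 on Form J: 38.7 + (32.4 − 32)/(33 − 32) × (52.3 − 38.7) = 44.14
On Form K, PR 44.14 falls between score 35 (PR 39.5) and 36 (PR 59.0).
Interpolate: 35 + (44.14 − 39.5)/(59.0 − 39.5) × (36 − 35) = 35.2

35.2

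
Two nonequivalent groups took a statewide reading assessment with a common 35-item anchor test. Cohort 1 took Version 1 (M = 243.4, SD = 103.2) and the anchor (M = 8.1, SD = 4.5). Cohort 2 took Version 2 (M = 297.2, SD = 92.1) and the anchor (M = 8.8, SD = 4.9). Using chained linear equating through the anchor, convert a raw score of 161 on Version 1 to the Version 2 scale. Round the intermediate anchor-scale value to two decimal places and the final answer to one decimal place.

216.6

Version 1 → anchor (Cohort 1): v = (4.5/103.2)(161 − 243.4) + 8.1 = 4.51
anchor → Version 2 (Cohort 2): y = (92.1/4.9)(4.51 − 8.8) + 297.2 = 216.6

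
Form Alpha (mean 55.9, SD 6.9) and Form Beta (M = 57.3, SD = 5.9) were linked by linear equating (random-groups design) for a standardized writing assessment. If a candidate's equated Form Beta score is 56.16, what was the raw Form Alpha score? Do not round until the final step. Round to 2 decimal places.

54.57

Invert y = (SD_Y/SD_X)(x − M_X) + M_Y:
x = (SD_X/SD_Y)(y − M_Y) + M_X = (6.9/5.9)(56.16 − 57.3) + 55.9
x = 1.169492 × -1.140 + 55.9 = 54.57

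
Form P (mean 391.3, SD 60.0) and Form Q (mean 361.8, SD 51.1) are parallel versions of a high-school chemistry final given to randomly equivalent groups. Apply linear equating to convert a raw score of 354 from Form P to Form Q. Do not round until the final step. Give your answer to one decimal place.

330.0

Linear equating: y = (SD_Y/SD_X)(x − M_X) + M_Y
y = (51.1/60.0)(354 − 391.3) + 361.8
y = 0.851667 × -37.3 + 361.8 = -31.7672 + 361.8 = 330.0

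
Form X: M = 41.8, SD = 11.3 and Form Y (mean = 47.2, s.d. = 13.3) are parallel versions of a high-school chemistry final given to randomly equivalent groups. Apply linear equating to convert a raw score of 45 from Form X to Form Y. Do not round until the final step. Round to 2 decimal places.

Linear equating: y = (SD_Y/SD_X)(x − M_X) + M_Y
y = (13.3/11.3)(45 − 41.8) + 47.2
y = 1.176991 × 3.2 + 47.2 = 3.7664 + 47.2 = 50.97

50.97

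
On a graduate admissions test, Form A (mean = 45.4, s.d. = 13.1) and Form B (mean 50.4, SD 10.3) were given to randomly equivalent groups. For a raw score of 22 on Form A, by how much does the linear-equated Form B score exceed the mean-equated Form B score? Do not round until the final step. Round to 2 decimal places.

Mean-equated: 22 + (50.4 − 45.4) = 27.00
Linear-equated: (10.3/13.1)(22 − 45.4) + 50.4 = 32.002
Difference = 32.002 − 27.00 = 5.00

5.00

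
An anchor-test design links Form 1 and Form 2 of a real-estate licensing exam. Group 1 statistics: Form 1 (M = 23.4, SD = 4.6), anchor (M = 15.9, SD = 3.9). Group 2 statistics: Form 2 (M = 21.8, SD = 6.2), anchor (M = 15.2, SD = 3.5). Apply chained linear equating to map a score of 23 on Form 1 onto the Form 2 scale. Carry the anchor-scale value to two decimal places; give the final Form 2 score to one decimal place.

Form 1 → anchor (Group 1): v = (3.9/4.6)(23 − 23.4) + 15.9 = 15.56
anchor → Form 2 (Group 2): y = (6.2/3.5)(15.56 − 15.2) + 21.8 = 22.4

22.4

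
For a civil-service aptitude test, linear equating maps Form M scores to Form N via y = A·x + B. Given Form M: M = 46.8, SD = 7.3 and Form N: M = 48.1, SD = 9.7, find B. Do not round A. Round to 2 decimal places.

A = SD_Y / SD_X = 9.7 / 7.3 = 1.328767
B = M_Y − A·M_X = 48.1 − 1.328767 × 46.8 = -14.09

-14.09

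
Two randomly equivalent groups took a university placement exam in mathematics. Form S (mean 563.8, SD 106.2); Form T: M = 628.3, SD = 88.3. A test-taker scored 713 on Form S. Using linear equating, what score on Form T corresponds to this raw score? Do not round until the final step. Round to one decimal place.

752.4

Linear equating: y = (SD_Y/SD_X)(x − M_X) + M_Y
y = (88.3/106.2)(713 − 563.8) + 628.3
y = 0.831450 × 149.2 + 628.3 = 124.0524 + 628.3 = 752.4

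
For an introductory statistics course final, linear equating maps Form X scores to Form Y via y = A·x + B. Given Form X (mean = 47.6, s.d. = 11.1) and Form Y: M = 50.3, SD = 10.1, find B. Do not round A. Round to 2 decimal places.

6.99

A = SD_Y / SD_X = 10.1 / 11.1 = 0.909910
B = M_Y − A·M_X = 50.3 − 0.909910 × 47.6 = 6.99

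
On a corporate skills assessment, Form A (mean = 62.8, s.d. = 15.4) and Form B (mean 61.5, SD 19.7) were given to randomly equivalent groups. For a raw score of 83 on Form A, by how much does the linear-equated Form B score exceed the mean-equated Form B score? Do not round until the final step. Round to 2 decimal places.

5.64

Mean-equated: 83 + (61.5 − 62.8) = 81.70
Linear-equated: (19.7/15.4)(83 − 62.8) + 61.5 = 87.340
Difference = 87.340 − 81.70 = 5.64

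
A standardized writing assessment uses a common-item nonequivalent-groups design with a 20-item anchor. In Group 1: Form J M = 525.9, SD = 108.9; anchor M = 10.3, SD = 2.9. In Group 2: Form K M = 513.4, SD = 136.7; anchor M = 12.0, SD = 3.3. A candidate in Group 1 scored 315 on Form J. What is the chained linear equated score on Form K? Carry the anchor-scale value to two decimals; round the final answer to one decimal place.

Form J → anchor (Group 1): v = (2.9/108.9)(315 − 525.9) + 10.3 = 4.68
anchor → Form K (Group 2): y = (136.7/3.3)(4.68 − 12.0) + 513.4 = 210.2

210.2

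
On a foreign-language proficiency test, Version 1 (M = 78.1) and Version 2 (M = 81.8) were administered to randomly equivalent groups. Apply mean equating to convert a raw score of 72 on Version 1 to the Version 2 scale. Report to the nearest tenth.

75.7

Mean equating: y = x + (M_Y − M_X) = 72 + (81.8 − 78.1) = 75.7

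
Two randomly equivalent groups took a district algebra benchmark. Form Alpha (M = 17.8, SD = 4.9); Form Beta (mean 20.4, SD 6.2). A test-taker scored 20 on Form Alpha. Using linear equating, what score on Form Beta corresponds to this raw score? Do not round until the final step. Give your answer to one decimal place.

23.2

Linear equating: y = (SD_Y/SD_X)(x − M_X) + M_Y
y = (6.2/4.9)(20 − 17.8) + 20.4
y = 1.265306 × 2.2 + 20.4 = 2.7837 + 20.4 = 23.2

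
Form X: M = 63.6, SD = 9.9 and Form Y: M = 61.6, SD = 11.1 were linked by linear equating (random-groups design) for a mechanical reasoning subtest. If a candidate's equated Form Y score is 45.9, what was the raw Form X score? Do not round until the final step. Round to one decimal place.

Invert y = (SD_Y/SD_X)(x − M_X) + M_Y:
x = (SD_X/SD_Y)(y − M_Y) + M_X = (9.9/11.1)(45.9 − 61.6) + 63.6
x = 0.891892 × -15.700 + 63.6 = 49.6

49.6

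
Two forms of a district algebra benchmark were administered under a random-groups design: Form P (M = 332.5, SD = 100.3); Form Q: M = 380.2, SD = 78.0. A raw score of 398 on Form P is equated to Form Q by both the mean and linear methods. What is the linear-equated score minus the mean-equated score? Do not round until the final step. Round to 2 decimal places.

-14.56

Mean-equated: 398 + (380.2 − 332.5) = 445.70
Linear-equated: (78.0/100.3)(398 − 332.5) + 380.2 = 431.137
Difference = 431.137 − 445.70 = -14.56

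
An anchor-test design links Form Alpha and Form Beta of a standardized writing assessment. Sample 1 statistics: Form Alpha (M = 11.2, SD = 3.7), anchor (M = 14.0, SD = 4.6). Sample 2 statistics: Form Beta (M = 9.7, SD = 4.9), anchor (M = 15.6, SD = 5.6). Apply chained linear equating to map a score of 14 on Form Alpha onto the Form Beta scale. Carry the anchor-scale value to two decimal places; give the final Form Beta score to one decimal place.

11.3

Form Alpha → anchor (Sample 1): v = (4.6/3.7)(14 − 11.2) + 14.0 = 17.48
anchor → Form Beta (Sample 2): y = (4.9/5.6)(17.48 − 15.6) + 9.7 = 11.3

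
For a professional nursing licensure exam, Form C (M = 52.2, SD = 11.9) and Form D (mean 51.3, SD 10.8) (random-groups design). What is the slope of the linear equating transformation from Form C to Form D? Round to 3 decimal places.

0.908

A = SD_Y / SD_X = 10.8 / 11.9 = 0.908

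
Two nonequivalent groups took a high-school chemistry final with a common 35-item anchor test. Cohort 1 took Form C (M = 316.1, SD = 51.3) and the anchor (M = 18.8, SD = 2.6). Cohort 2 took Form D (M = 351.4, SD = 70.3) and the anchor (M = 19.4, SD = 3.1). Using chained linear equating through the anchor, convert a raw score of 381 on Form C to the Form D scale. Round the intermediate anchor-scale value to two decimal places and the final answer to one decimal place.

Form C → anchor (Cohort 1): v = (2.6/51.3)(381 − 316.1) + 18.8 = 22.09
anchor → Form D (Cohort 2): y = (70.3/3.1)(22.09 − 19.4) + 351.4 = 412.4

412.4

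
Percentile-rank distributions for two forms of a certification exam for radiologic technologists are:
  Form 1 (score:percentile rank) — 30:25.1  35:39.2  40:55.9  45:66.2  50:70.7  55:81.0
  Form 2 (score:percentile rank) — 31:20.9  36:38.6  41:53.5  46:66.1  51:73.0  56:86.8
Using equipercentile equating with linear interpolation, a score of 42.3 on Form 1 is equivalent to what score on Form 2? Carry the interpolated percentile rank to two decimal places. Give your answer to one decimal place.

PR of 42.3 on Form 1: 55.9 + (42.3 − 40)/(45 − 40) × (66.2 − 55.9) = 60.64
On Form 2, PR 60.64 falls between score 41 (PR 53.5) and 46 (PR 66.1).
Interpolate: 41 + (60.64 − 53.5)/(66.1 − 53.5) × (46 − 41) = 43.8

43.8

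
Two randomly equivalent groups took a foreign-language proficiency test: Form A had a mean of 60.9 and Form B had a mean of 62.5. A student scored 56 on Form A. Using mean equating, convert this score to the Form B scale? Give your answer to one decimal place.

Mean equating: y = x + (M_Y − M_X) = 56 + (62.5 − 60.9) = 57.6

57.6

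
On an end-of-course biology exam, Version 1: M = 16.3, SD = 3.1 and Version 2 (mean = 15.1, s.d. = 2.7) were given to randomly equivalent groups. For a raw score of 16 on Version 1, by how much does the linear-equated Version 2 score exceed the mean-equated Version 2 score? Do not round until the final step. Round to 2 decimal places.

Mean-equated: 16 + (15.1 − 16.3) = 14.80
Linear-equated: (2.7/3.1)(16 − 16.3) + 15.1 = 14.839
Difference = 14.839 − 14.80 = 0.04

0.04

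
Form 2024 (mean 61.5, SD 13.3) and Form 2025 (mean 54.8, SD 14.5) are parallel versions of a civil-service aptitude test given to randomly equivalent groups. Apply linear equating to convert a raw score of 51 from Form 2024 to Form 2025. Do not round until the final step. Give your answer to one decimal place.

43.4

Linear equating: y = (SD_Y/SD_X)(x − M_X) + M_Y
y = (14.5/13.3)(51 − 61.5) + 54.8
y = 1.090226 × -10.5 + 54.8 = -11.4474 + 54.8 = 43.4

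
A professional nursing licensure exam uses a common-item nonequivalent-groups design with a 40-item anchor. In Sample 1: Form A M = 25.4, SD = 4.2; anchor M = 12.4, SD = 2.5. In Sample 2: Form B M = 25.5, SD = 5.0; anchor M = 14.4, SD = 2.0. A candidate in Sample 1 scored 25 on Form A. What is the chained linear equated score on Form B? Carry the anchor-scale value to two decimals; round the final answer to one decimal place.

19.9

Form A → anchor (Sample 1): v = (2.5/4.2)(25 − 25.4) + 12.4 = 12.16
anchor → Form B (Sample 2): y = (5.0/2.0)(12.16 − 14.4) + 25.5 = 19.9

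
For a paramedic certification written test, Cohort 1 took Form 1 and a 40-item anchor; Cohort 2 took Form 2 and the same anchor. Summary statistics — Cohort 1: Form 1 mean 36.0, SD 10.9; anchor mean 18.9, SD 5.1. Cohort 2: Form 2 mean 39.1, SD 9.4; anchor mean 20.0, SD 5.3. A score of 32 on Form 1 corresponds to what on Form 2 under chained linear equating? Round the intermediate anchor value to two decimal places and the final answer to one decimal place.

33.8

Form 1 → anchor (Cohort 1): v = (5.1/10.9)(32 − 36.0) + 18.9 = 17.03
anchor → Form 2 (Cohort 2): y = (9.4/5.3)(17.03 − 20.0) + 39.1 = 33.8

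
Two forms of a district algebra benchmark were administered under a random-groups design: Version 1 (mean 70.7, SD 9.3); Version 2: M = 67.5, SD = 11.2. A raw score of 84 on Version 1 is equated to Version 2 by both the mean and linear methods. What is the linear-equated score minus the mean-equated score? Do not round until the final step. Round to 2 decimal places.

Mean-equated: 84 + (67.5 − 70.7) = 80.80
Linear-equated: (11.2/9.3)(84 − 70.7) + 67.5 = 83.517
Difference = 83.517 − 80.80 = 2.72

2.72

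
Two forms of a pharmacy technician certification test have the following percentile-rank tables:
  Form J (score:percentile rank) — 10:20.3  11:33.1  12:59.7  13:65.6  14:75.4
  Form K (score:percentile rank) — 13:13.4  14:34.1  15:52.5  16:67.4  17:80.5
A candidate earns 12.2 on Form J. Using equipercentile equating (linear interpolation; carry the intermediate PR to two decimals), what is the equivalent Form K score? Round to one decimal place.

PR of 12.2 on Form J: 59.7 + (12.2 − 12)/(13 − 12) × (65.6 − 59.7) = 60.88
On Form K, PR 60.88 falls between score 15 (PR 52.5) and 16 (PR 67.4).
Interpolate: 15 + (60.88 − 52.5)/(67.4 − 52.5) × (16 − 15) = 15.6

15.6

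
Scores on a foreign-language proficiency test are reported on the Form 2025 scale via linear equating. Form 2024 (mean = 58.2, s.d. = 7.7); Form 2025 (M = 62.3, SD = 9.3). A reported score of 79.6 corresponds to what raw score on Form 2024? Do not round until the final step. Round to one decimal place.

Invert y = (SD_Y/SD_X)(x − M_X) + M_Y:
x = (SD_X/SD_Y)(y − M_Y) + M_X = (7.7/9.3)(79.6 − 62.3) + 58.2
x = 0.827957 × 17.300 + 58.2 = 72.5

72.5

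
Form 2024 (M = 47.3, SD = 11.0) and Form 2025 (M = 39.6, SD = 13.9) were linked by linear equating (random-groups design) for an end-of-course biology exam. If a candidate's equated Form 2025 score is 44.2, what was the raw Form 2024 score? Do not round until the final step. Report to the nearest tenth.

50.9

Invert y = (SD_Y/SD_X)(x − M_X) + M_Y:
x = (SD_X/SD_Y)(y − M_Y) + M_X = (11.0/13.9)(44.2 − 39.6) + 47.3
x = 0.791367 × 4.600 + 47.3 = 50.9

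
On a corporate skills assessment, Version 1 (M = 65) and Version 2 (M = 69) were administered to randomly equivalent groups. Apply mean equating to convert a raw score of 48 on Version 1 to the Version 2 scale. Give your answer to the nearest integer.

52

Mean equating: y = x + (M_Y − M_X) = 48 + (69 − 65) = 52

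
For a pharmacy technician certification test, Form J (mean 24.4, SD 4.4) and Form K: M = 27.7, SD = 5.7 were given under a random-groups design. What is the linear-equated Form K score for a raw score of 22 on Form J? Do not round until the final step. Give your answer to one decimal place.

Linear equating: y = (SD_Y/SD_X)(x − M_X) + M_Y
y = (5.7/4.4)(22 − 24.4) + 27.7
y = 1.295455 × -2.4 + 27.7 = -3.1091 + 27.7 = 24.6

24.6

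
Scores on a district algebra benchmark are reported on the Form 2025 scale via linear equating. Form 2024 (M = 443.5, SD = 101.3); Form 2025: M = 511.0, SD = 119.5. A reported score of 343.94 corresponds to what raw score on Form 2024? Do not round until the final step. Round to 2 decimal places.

Invert y = (SD_Y/SD_X)(x − M_X) + M_Y:
x = (SD_X/SD_Y)(y − M_Y) + M_X = (101.3/119.5)(343.94 − 511.0) + 443.5
x = 0.847699 × -167.060 + 443.5 = 301.88

301.88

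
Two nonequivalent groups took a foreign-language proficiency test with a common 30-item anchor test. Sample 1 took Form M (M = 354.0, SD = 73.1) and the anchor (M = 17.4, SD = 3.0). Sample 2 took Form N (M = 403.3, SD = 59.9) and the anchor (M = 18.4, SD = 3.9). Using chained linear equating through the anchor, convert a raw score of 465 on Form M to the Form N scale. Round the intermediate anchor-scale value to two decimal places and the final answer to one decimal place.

Form M → anchor (Sample 1): v = (3.0/73.1)(465 − 354.0) + 17.4 = 21.96
anchor → Form N (Sample 2): y = (59.9/3.9)(21.96 − 18.4) + 403.3 = 458.0

458.0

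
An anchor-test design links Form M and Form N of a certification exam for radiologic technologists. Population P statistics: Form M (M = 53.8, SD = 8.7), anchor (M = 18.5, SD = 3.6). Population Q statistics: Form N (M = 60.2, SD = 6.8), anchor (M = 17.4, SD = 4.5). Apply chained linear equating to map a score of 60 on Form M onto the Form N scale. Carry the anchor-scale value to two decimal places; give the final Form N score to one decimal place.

Form M → anchor (Population P): v = (3.6/8.7)(60 − 53.8) + 18.5 = 21.07
anchor → Form N (Population Q): y = (6.8/4.5)(21.07 − 17.4) + 60.2 = 65.7

65.7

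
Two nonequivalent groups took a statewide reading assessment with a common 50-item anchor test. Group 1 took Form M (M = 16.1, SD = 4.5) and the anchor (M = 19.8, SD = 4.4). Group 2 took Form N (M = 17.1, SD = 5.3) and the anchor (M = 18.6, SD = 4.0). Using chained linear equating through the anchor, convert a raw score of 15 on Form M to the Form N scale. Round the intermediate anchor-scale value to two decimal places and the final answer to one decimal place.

Form M → anchor (Group 1): v = (4.4/4.5)(15 − 16.1) + 19.8 = 18.72
anchor → Form N (Group 2): y = (5.3/4.0)(18.72 − 18.6) + 17.1 = 17.3

17.3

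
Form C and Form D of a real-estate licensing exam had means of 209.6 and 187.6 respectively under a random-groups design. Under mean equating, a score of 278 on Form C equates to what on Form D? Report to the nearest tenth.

Mean equating: y = x + (M_Y − M_X) = 278 + (187.6 − 209.6) = 256.0

256.0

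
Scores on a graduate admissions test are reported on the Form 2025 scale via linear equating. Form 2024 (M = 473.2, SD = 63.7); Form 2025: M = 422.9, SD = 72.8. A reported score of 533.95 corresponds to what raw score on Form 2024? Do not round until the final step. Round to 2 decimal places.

Invert y = (SD_Y/SD_X)(x − M_X) + M_Y:
x = (SD_X/SD_Y)(y − M_Y) + M_X = (63.7/72.8)(533.95 − 422.9) + 473.2
x = 0.875000 × 111.050 + 473.2 = 570.37

570.37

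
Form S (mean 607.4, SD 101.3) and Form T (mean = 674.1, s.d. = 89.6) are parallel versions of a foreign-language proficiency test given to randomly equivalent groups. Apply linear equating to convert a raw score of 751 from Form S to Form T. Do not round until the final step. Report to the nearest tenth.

Linear equating: y = (SD_Y/SD_X)(x − M_X) + M_Y
y = (89.6/101.3)(751 − 607.4) + 674.1
y = 0.884501 × 143.6 + 674.1 = 127.0144 + 674.1 = 801.1

801.1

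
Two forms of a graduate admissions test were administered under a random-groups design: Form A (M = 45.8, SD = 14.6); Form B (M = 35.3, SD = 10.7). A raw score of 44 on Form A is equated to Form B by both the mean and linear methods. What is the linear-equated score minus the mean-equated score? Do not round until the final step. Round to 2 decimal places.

0.48

Mean-equated: 44 + (35.3 − 45.8) = 33.50
Linear-equated: (10.7/14.6)(44 − 45.8) + 35.3 = 33.981
Difference = 33.981 − 33.50 = 0.48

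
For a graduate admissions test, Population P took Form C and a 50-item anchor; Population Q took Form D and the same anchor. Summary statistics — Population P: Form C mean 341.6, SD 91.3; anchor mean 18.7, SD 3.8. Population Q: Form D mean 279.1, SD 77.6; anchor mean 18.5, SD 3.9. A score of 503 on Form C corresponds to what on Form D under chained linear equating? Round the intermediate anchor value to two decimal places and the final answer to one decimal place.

416.8

Form C → anchor (Population P): v = (3.8/91.3)(503 − 341.6) + 18.7 = 25.42
anchor → Form D (Population Q): y = (77.6/3.9)(25.42 − 18.5) + 279.1 = 416.8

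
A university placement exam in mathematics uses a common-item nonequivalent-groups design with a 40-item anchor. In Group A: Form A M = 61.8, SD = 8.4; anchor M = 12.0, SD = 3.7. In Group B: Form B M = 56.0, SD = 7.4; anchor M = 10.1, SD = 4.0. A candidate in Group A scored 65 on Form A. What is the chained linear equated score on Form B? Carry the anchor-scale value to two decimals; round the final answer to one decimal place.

Form A → anchor (Group A): v = (3.7/8.4)(65 − 61.8) + 12.0 = 13.41
anchor → Form B (Group B): y = (7.4/4.0)(13.41 − 10.1) + 56.0 = 62.1

62.1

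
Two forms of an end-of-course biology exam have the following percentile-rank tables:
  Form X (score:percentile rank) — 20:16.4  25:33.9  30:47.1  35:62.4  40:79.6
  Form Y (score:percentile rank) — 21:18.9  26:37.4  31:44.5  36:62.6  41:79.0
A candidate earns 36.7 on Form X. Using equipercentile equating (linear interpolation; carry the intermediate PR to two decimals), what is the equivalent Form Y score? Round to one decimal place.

PR of 36.7 on Form X: 62.4 + (36.7 − 35)/(40 − 35) × (79.6 − 62.4) = 68.25
On Form Y, PR 68.25 falls between score 36 (PR 62.6) and 41 (PR 79.0).
Interpolate: 36 + (68.25 − 62.6)/(79.0 − 62.6) × (41 − 36) = 37.7

37.7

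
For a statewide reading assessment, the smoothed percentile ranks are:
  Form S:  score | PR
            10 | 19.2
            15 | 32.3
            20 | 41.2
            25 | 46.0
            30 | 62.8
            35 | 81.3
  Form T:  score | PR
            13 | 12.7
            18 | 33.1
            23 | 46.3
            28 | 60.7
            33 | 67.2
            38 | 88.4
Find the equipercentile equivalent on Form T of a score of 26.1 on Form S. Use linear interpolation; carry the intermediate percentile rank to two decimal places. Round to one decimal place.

24.2

PR of 26.1 on Form S: 46.0 + (26.1 − 25)/(30 − 25) × (62.8 − 46.0) = 49.70
On Form T, PR 49.70 falls between score 23 (PR 46.3) and 28 (PR 60.7).
Interpolate: 23 + (49.70 − 46.3)/(60.7 − 46.3) × (28 − 23) = 24.2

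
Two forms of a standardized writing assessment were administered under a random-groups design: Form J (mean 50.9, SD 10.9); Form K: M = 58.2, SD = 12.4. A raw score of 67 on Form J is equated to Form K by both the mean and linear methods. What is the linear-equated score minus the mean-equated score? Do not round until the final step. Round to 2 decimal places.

Mean-equated: 67 + (58.2 − 50.9) = 74.30
Linear-equated: (12.4/10.9)(67 − 50.9) + 58.2 = 76.516
Difference = 76.516 − 74.30 = 2.22

2.22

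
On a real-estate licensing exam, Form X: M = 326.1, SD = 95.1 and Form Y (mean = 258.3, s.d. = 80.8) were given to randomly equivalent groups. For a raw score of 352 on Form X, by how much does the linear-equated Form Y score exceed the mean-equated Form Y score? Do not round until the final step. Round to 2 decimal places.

Mean-equated: 352 + (258.3 − 326.1) = 284.20
Linear-equated: (80.8/95.1)(352 − 326.1) + 258.3 = 280.305
Difference = 280.305 − 284.20 = -3.89

-3.89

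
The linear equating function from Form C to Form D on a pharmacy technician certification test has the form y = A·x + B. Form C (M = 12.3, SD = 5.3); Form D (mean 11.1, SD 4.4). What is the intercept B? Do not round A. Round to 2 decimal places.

0.89

A = SD_Y / SD_X = 4.4 / 5.3 = 0.830189
B = M_Y − A·M_X = 11.1 − 0.830189 × 12.3 = 0.89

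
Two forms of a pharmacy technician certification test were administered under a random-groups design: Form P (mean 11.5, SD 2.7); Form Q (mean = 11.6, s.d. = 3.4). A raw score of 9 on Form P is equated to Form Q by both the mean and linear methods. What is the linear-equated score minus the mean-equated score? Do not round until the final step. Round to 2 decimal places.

-0.65

Mean-equated: 9 + (11.6 − 11.5) = 9.10
Linear-equated: (3.4/2.7)(9 − 11.5) + 11.6 = 8.452
Difference = 8.452 − 9.10 = -0.65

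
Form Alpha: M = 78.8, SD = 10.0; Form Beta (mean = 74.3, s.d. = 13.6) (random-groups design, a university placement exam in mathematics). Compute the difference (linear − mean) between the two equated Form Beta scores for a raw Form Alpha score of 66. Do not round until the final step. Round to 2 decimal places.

Mean-equated: 66 + (74.3 − 78.8) = 61.50
Linear-equated: (13.6/10.0)(66 − 78.8) + 74.3 = 56.892
Difference = 56.892 − 61.50 = -4.61

-4.61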